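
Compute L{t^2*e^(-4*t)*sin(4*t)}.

L{sin(4t)} = 4/(s^2 + 16).
Multiplying by e^(-4t) shifts s → s + 4, so L{e^(-4*t)*sin(4*t)} = 4/((s + 4)^2 + 16).
Then apply L{t^2·g(t)} = (-1)^2 d^2/ds^2[G(s)] with G(s) = 4/((s + 4)^2 + 16):
differentiating 2 times and applying the sign gives 8*(3*s^2 + 24*s + 32)/(s^2 + 8*s + 32)^3.

8*(3*s^2 + 24*s + 32)/(s^2 + 8*s + 32)^3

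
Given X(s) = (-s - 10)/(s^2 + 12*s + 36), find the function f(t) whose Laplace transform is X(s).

f(t) = -4*t*exp(-6*t) - exp(-6*t)

Factor the denominator: s^2 + 12*s + 36 = (s + 6)^2.
Partial fraction decomposition gives [-1/(s + 6)] + [-4/(s + 6)^2].
Invert each term: -1/(s + 6) ↔ -e^(-6t); -4/(s + 6)^2 ↔ -4t·e^(-6t).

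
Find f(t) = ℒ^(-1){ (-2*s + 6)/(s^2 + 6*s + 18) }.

Complete the square in the denominator: s^2 + 6*s + 18 = (s + 3)^2 + 3^2.
Split the numerator to match: -2*s + 6 = -2·(s + 3) + 4·3.
Invert each term: -2·(s + 3)/((s + 3)^2 + 9) ↔ -2e^(-3t)cos(3t); 4·3/((s + 3)^2 + 9) ↔ 4e^(-3t)sin(3t).

f(t) = 4*exp(-3*t)*sin(3*t) - 2*exp(-3*t)*cos(3*t)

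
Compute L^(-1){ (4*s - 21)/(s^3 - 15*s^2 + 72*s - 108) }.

Factor the denominator: s^3 - 15*s^2 + 72*s - 108 = (s - 6)^2*(s - 3).
Partial fraction decomposition gives [1/(s - 6)] + [(s - 6)^(-2)] + [-1/(s - 3)].
Invert each term: 1/(s - 6) ↔ e^(6t); 1/(s - 6)^2 ↔ t·e^(6t); -1/(s - 3) ↔ -e^(3t).

t*exp(6*t) + exp(6*t) - exp(3*t)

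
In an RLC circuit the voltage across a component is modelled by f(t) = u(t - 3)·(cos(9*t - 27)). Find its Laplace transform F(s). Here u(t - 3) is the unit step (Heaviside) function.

F(s) = s*exp(-3*s)/(s^2 + 81)

By the second shifting theorem, L{u(t - c)·g(t - c)} = e^(-cs)·G(s) with c = 3 and G(s) = L{g(t)}.
L{cos(9t)} = s/(s^2 + 81).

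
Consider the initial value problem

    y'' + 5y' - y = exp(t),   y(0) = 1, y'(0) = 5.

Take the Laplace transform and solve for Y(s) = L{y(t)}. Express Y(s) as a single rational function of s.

Y(s) = (s^2 + 9*s - 9)/(s^3 + 4*s^2 - 6*s + 1)

Transform both sides with L{·}.
The derivative rules (L{y''} = s^2 Y - s·y(0) - y'(0) and L{y'} = sY - y(0), with y(0) = 1, y'(0) = 5) turn the left side into (s^2 + 5*s - 1)Y - (s + 10).
The right side is L{exp(t)} = 1/(s - 1).
So (s^2 + 5*s - 1)Y = 1/(s - 1) + (s + 10).
Divide through and combine into a single rational function.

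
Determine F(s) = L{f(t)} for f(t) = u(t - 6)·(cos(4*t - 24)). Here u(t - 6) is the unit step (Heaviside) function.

F(s) = s*exp(-6*s)/(s^2 + 16)

By the second shifting theorem, L{u(t - c)·g(t - c)} = e^(-cs)·G(s) with c = 6 and G(s) = L{g(t)}.
L{cos(4t)} = s/(s^2 + 16).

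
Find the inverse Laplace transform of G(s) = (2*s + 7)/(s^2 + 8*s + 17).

-exp(-4*t)*sin(t) + 2*exp(-4*t)*cos(t)

Complete the square in the denominator: s^2 + 8*s + 17 = (s + 4)^2 + 1^2.
Split the numerator to match: 2*s + 7 = 2·(s + 4) - 1·1.
Invert each term: 2·(s + 4)/((s + 4)^2 + 1) ↔ 2e^(-4t)cos(t); -1·1/((s + 4)^2 + 1) ↔ -e^(-4t)sin(t).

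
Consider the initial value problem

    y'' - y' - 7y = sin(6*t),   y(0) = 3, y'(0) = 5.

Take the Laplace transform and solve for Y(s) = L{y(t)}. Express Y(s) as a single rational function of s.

Laplace-transform each side.
Using L{y''} = s^2 Y - s·y(0) - y'(0) and L{y'} = sY - y(0), with y(0) = 3, y'(0) = 5, the left side becomes (s^2 - s - 7)Y - (3*s + 2).
The right side is L{sin(6*t)} = 6/(s^2 + 36).
So (s^2 - s - 7)Y = 6/(s^2 + 36) + (3*s + 2).
Isolate Y and clear denominators.

Y(s) = (3*s^3 + 2*s^2 + 108*s + 78)/(s^4 - s^3 + 29*s^2 - 36*s - 252)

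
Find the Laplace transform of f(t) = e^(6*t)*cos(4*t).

L{cos(4t)} = s/(s^2 + 16).
By the first shifting theorem, multiplying by e^(6t) replaces s with s - 6.

(s - 6)/((s - 6)^2 + 16)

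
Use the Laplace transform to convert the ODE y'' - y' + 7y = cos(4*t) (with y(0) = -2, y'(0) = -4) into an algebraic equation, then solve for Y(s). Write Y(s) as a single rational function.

Y(s) = (-2*s^3 - 2*s^2 - 31*s - 32)/(s^4 - s^3 + 23*s^2 - 16*s + 112)

Laplace-transform each side.
With L{y''} = s^2 Y - s·y(0) - y'(0) and L{y'} = sY - y(0), with y(0) = -2, y'(0) = -4: the LHS transforms to (s^2 - s + 7)Y - (-2*s - 2).
The right side is L{cos(4*t)} = s/(s^2 + 16).
So (s^2 - s + 7)Y = s/(s^2 + 16) + (-2*s - 2).
Divide through and combine into a single rational function.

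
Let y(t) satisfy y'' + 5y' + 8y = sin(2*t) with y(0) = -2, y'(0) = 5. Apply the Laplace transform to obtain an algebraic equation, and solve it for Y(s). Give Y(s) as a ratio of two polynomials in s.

Laplace-transform each side.
Using L{y''} = s^2 Y - s·y(0) - y'(0) and L{y'} = sY - y(0), with y(0) = -2, y'(0) = 5, the left side becomes (s^2 + 5*s + 8)Y - (-2*s - 5).
The right side is L{sin(2*t)} = 2/(s^2 + 4).
So (s^2 + 5*s + 8)Y = 2/(s^2 + 4) + (-2*s - 5).
Divide through and combine into a single rational function.

Y(s) = (-2*s^3 - 5*s^2 - 8*s - 18)/(s^4 + 5*s^3 + 12*s^2 + 20*s + 32)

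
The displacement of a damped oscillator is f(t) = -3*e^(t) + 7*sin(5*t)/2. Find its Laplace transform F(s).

Apply the Laplace transform termwise.
(-3)·[L{e^(t)} = 1/(s - 1)]; (7/2)·[L{sin(5t)} = 5/(s^2 + 25)].

F(s) = 35/(2*(s^2 + 25)) - 3/(s - 1)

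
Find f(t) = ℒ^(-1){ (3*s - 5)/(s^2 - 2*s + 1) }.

Factor the denominator: s^2 - 2*s + 1 = (s - 1)^2.
Partial fraction decomposition gives [3/(s - 1)] + [-2/(s - 1)^2].
Invert each term: 3/(s - 1) ↔ 3e^(t); -2/(s - 1)^2 ↔ -2t·e^(t).

f(t) = -2*t*exp(t) + 3*exp(t)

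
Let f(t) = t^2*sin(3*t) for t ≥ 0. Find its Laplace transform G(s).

G(s) = 18*(s^2 - 3)/(s^2 + 9)^3

L{sin(3t)} = 3/(s^2 + 9).
Then apply L{t^2·g(t)} = (-1)^2 d^2/ds^2[H(s)] with H(s) = 3/(s^2 + 9):
differentiating 2 times and applying the sign gives 18*(s^2 - 3)/(s^2 + 9)^3.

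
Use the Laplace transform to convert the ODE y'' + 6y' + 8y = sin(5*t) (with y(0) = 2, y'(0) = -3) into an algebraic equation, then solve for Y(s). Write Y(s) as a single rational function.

Y(s) = (2*s^3 + 9*s^2 + 50*s + 230)/(s^4 + 6*s^3 + 33*s^2 + 150*s + 200)

Apply the Laplace transform to the equation.
With L{y''} = s^2 Y - s·y(0) - y'(0) and L{y'} = sY - y(0), with y(0) = 2, y'(0) = -3: the LHS transforms to (s^2 + 6*s + 8)Y - (2*s + 9).
The right side is L{sin(5*t)} = 5/(s^2 + 25).
So (s^2 + 6*s + 8)Y = 5/(s^2 + 25) + (2*s + 9).
Divide through and combine into a single rational function.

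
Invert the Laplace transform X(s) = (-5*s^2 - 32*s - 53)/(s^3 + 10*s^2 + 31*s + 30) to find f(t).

Factor the denominator: s^3 + 10*s^2 + 31*s + 30 = (s + 2)*(s + 3)*(s + 5).
Partial fraction decomposition gives [-3/(s + 2)] + [-3/(s + 5)] + [1/(s + 3)].
Invert each term: -3/(s + 2) ↔ -3e^(-2t); -3/(s + 5) ↔ -3e^(-5t); 1/(s + 3) ↔ e^(-3t).

f(t) = -3*exp(-2*t) + exp(-3*t) - 3*exp(-5*t)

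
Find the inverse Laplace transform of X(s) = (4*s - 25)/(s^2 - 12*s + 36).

-t*exp(6*t) + 4*exp(6*t)

Factor the denominator: s^2 - 12*s + 36 = (s - 6)^2.
Partial fraction decomposition gives [4/(s - 6)] + [-1/(s - 6)^2].
Invert each term: 4/(s - 6) ↔ 4e^(6t); -1/(s - 6)^2 ↔ -t·e^(6t).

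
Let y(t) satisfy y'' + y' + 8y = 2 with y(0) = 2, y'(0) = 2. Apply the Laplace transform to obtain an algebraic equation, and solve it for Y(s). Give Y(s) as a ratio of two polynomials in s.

Take the Laplace transform of both sides.
With L{y''} = s^2 Y - s·y(0) - y'(0) and L{y'} = sY - y(0), with y(0) = 2, y'(0) = 2: the LHS transforms to (s^2 + s + 8)Y - (2*s + 4).
The right side is L{2} = 2/s.
So (s^2 + s + 8)Y = 2/s + (2*s + 4).
Solve for Y(s) and write it as one ratio of polynomials.

Y(s) = (2*s^2 + 4*s + 2)/(s^3 + s^2 + 8*s)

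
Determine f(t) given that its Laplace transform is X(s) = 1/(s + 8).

Since L{e^(-8t)} = 1/(s + 8), the inverse is e^(-8*t).

f(t) = exp(-8*t)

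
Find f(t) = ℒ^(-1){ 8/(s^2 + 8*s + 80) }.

Rewrite the denominator: s^2 + 8*s + 80 = (s + 4)^2 + 64.
The form in (s + 4) signals a first-shifting-theorem factor e^(-4t).
Since L{sin(8t)} = 8/(s^2 + 64), the inverse is e^(-4*t)*sin(8*t).

f(t) = exp(-4*t)*sin(8*t)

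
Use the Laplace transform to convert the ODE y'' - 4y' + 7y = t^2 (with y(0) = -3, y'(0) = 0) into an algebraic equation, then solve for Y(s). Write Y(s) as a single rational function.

Y(s) = (-3*s^4 + 12*s^3 + 2)/(s^5 - 4*s^4 + 7*s^3)

Apply the Laplace transform to the equation.
With L{y''} = s^2 Y - s·y(0) - y'(0) and L{y'} = sY - y(0), with y(0) = -3, y'(0) = 0: the LHS transforms to (s^2 - 4*s + 7)Y - (-3*s + 12).
The right side is L{t^2} = 2/s^3.
So (s^2 - 4*s + 7)Y = 2/s^3 + (-3*s + 12).
Solve for Y(s) and write it as one ratio of polynomials.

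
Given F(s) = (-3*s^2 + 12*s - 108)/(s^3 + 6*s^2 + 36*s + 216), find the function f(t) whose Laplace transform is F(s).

Factor the denominator: s^3 + 6*s^2 + 36*s + 216 = (s + 6)*(s^2 + 36).
Partial fraction decomposition gives [-4/(s + 6)] + [s/(s^2 + 36)] + [6/(s^2 + 36)].
Invert each term: -4/(s + 6) ↔ -4e^(-6t); 1·s/(s^2 + 36) ↔ cos(6t); 1·6/(s^2 + 36) ↔ sin(6t).

f(t) = sin(6*t) + cos(6*t) - 4*exp(-6*t)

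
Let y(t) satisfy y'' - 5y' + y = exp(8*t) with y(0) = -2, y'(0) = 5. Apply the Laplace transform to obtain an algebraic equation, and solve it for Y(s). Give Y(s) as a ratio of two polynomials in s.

Y(s) = (-2*s^2 + 31*s - 119)/(s^3 - 13*s^2 + 41*s - 8)

Laplace-transform each side.
With L{y''} = s^2 Y - s·y(0) - y'(0) and L{y'} = sY - y(0), with y(0) = -2, y'(0) = 5: the LHS transforms to (s^2 - 5*s + 1)Y - (-2*s + 15).
The right side is L{exp(8*t)} = 1/(s - 8).
So (s^2 - 5*s + 1)Y = 1/(s - 8) + (-2*s + 15).
Isolate Y and clear denominators.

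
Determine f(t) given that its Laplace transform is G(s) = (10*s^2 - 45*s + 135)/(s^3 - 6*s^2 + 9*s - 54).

Factor the denominator: s^3 - 6*s^2 + 9*s - 54 = (s - 6)*(s^2 + 9).
Partial fraction decomposition gives [5/(s - 6)] + [5*s/(s^2 + 9)] + [-15/(s^2 + 9)].
Invert each term: 5/(s - 6) ↔ 5e^(6t); 5·s/(s^2 + 9) ↔ 5cos(3t); -5·3/(s^2 + 9) ↔ -5sin(3t).

f(t) = 5*exp(6*t) - 5*sin(3*t) + 5*cos(3*t)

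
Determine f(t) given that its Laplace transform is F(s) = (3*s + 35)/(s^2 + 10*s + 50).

Complete the square in the denominator: s^2 + 10*s + 50 = (s + 5)^2 + 5^2.
Split the numerator to match: 3*s + 35 = 3·(s + 5) + 4·5.
Invert each term: 3·(s + 5)/((s + 5)^2 + 25) ↔ 3e^(-5t)cos(5t); 4·5/((s + 5)^2 + 25) ↔ 4e^(-5t)sin(5t).

f(t) = 4*exp(-5*t)*sin(5*t) + 3*exp(-5*t)*cos(5*t)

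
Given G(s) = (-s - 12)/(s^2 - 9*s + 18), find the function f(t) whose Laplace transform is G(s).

f(t) = -6*exp(6*t) + 5*exp(3*t)

Factor the denominator: s^2 - 9*s + 18 = (s - 6)*(s - 3).
Partial fraction decomposition gives [-6/(s - 6)] + [5/(s - 3)].
Invert each term: -6/(s - 6) ↔ -6e^(6t); 5/(s - 3) ↔ 5e^(3t).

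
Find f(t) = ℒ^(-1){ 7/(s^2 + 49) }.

f(t) = sin(7*t)

Since L{sin(7t)} = 7/(s^2 + 49), the inverse is sin(7*t).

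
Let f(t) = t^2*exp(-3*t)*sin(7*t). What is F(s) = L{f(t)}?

F(s) = 14*(3*s^2 + 18*s - 22)/(s^2 + 6*s + 58)^3

L{sin(7t)} = 7/(s^2 + 49).
Multiplying by e^(-3t) shifts s → s + 3, so L{exp(-3*t)*sin(7*t)} = 7/((s + 3)^2 + 49).
Then apply L{t^2·g(t)} = (-1)^2 d^2/ds^2[G(s)] with G(s) = 7/((s + 3)^2 + 49):
differentiating 2 times and applying the sign gives 14*(3*s^2 + 18*s - 22)/(s^2 + 6*s + 58)^3.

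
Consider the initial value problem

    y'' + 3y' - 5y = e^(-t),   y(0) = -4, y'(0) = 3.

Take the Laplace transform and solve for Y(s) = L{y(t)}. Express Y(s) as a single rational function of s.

Take the Laplace transform of both sides.
The derivative rules (L{y''} = s^2 Y - s·y(0) - y'(0) and L{y'} = sY - y(0), with y(0) = -4, y'(0) = 3) turn the left side into (s^2 + 3*s - 5)Y - (-4*s - 9).
The right side is L{e^(-t)} = 1/(s + 1).
So (s^2 + 3*s - 5)Y = 1/(s + 1) + (-4*s - 9).
Divide through and combine into a single rational function.

Y(s) = (-4*s^2 - 13*s - 8)/(s^3 + 4*s^2 - 2*s - 5)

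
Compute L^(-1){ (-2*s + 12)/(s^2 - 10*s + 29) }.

exp(5*t)*sin(2*t) - 2*exp(5*t)*cos(2*t)

Complete the square in the denominator: s^2 - 10*s + 29 = (s - 5)^2 + 2^2.
Split the numerator to match: -2*s + 12 = -2·(s - 5) + 1·2.
Invert each term: -2·(s - 5)/((s - 5)^2 + 4) ↔ -2e^(5t)cos(2t); 1·2/((s - 5)^2 + 4) ↔ e^(5t)sin(2t).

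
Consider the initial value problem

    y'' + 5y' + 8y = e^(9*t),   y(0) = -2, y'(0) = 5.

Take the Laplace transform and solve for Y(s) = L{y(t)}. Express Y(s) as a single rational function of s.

Y(s) = (-2*s^2 + 13*s + 46)/(s^3 - 4*s^2 - 37*s - 72)

Laplace-transform each side.
With L{y''} = s^2 Y - s·y(0) - y'(0) and L{y'} = sY - y(0), with y(0) = -2, y'(0) = 5: the LHS transforms to (s^2 + 5*s + 8)Y - (-2*s - 5).
The right side is L{e^(9*t)} = 1/(s - 9).
So (s^2 + 5*s + 8)Y = 1/(s - 9) + (-2*s - 5).
Isolate Y and clear denominators.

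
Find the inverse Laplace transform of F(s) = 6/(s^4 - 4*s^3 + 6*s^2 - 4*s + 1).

t^3*exp(t)

Rewrite the denominator: s^4 - 4*s^3 + 6*s^2 - 4*s + 1 = (s - 1)^4.
The form in (s - 1) signals a first-shifting-theorem factor e^(t).
Since L{t^3} = 3!/s^4 = 6/s^4, the inverse is t^3*e^(t).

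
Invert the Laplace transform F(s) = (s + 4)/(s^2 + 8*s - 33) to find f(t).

Rewrite the denominator: s^2 + 8*s - 33 = (s + 4)^2 - 49.
The form in (s + 4) signals a first-shifting-theorem factor e^(-4t).
Since L{cosh(7t)} = s/(s^2 - 49), the inverse is e^(-4*t)*cosh(7*t).

f(t) = exp(-4*t)*cosh(7*t)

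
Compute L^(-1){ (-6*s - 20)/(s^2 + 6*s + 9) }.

Factor the denominator: s^2 + 6*s + 9 = (s + 3)^2.
Partial fraction decomposition gives [-6/(s + 3)] + [-2/(s + 3)^2].
Invert each term: -6/(s + 3) ↔ -6e^(-3t); -2/(s + 3)^2 ↔ -2t·e^(-3t).

-2*t*exp(-3*t) - 6*exp(-3*t)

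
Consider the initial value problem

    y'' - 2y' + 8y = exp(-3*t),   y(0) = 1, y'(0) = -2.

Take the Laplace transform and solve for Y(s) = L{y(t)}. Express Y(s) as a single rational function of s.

Y(s) = (s^2 - s - 11)/(s^3 + s^2 + 2*s + 24)

Take the Laplace transform of both sides.
The derivative rules (L{y''} = s^2 Y - s·y(0) - y'(0) and L{y'} = sY - y(0), with y(0) = 1, y'(0) = -2) turn the left side into (s^2 - 2*s + 8)Y - (s - 4).
The right side is L{exp(-3*t)} = 1/(s + 3).
So (s^2 - 2*s + 8)Y = 1/(s + 3) + (s - 4).
Isolate Y and clear denominators.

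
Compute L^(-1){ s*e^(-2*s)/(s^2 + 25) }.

Heaviside(t - 2)*(cos(5*t - 10))

The factor e^(-2s) signals a time shift by c = 2 (second shifting theorem).
L{cos(5t)} = s/(s^2 + 25), so L^-1{s/(s^2 + 25)} = cos(5*t).
Hence the inverse is u(t - 2) times that function evaluated at t - 2.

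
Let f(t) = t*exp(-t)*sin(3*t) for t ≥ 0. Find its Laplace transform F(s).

L{sin(3t)} = 3/(s^2 + 9).
Multiplying by e^(-t) shifts s → s + 1, so L{exp(-t)*sin(3*t)} = 3/((s + 1)^2 + 9).
Then apply L{t·g(t)} = -d/ds[G(s)] with G(s) = 3/((s + 1)^2 + 9):
differentiating 1 time and applying the sign gives 6*(s + 1)/(s^2 + 2*s + 10)^2.

F(s) = 6*(s + 1)/(s^2 + 2*s + 10)^2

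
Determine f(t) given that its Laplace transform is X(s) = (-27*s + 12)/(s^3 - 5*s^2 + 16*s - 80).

f(t) = -3*exp(5*t) - 3*sin(4*t) + 3*cos(4*t)

Factor the denominator: s^3 - 5*s^2 + 16*s - 80 = (s - 5)*(s^2 + 16).
Partial fraction decomposition gives [-3/(s - 5)] + [3*s/(s^2 + 16)] + [-12/(s^2 + 16)].
Invert each term: -3/(s - 5) ↔ -3e^(5t); 3·s/(s^2 + 16) ↔ 3cos(4t); -3·4/(s^2 + 16) ↔ -3sin(4t).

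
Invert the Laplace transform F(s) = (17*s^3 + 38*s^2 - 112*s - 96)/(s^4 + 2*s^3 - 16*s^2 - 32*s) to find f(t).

f(t) = 6*exp(4*t) + 3 + 6*exp(-2*t) + 2*exp(-4*t)

Factor the denominator: s^4 + 2*s^3 - 16*s^2 - 32*s = s*(s - 4)*(s + 2)*(s + 4).
Partial fraction decomposition gives [6/(s + 2)] + [3/s] + [6/(s - 4)] + [2/(s + 4)].
Invert each term: 6/(s + 2) ↔ 6e^(-2t); 3/(s - 0) ↔ 3e^(0t); 6/(s - 4) ↔ 6e^(4t); 2/(s + 4) ↔ 2e^(-4t).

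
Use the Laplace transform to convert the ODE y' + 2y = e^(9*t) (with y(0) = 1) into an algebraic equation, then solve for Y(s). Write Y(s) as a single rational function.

Transform both sides with L{·}.
Using L{y'} = sY - y(0) = sY - 1, the left side becomes (s + 2)Y - (1).
The right side is L{e^(9*t)} = 1/(s - 9).
So (s + 2)Y = 1/(s - 9) + (1).
Divide through and combine into a single rational function.

Y(s) = (s - 8)/(s^2 - 7*s - 18)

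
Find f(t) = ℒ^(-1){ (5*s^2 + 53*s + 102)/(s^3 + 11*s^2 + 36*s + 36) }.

f(t) = 4*exp(-2*t) + 4*exp(-3*t) - 3*exp(-6*t)

Factor the denominator: s^3 + 11*s^2 + 36*s + 36 = (s + 2)*(s + 3)*(s + 6).
Partial fraction decomposition gives [-3/(s + 6)] + [4/(s + 2)] + [4/(s + 3)].
Invert each term: -3/(s + 6) ↔ -3e^(-6t); 4/(s + 2) ↔ 4e^(-2t); 4/(s + 3) ↔ 4e^(-3t).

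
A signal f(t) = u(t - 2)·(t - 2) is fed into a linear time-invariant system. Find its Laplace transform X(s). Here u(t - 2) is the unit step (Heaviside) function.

X(s) = exp(-2*s)/s^2

By the second shifting theorem, L{u(t - c)·g(t - c)} = e^(-cs)·G(s) with c = 2 and G(s) = L{g(t)}.
L{t} = 1!/s^2 = 1/s^2.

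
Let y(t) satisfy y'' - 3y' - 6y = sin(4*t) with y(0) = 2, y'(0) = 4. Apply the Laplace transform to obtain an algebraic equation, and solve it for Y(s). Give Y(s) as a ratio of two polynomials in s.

Y(s) = (2*s^3 - 2*s^2 + 32*s - 28)/(s^4 - 3*s^3 + 10*s^2 - 48*s - 96)

Take the Laplace transform of both sides.
With L{y''} = s^2 Y - s·y(0) - y'(0) and L{y'} = sY - y(0), with y(0) = 2, y'(0) = 4: the LHS transforms to (s^2 - 3*s - 6)Y - (2*s - 2).
The right side is L{sin(4*t)} = 4/(s^2 + 16).
So (s^2 - 3*s - 6)Y = 4/(s^2 + 16) + (2*s - 2).
Isolate Y and clear denominators.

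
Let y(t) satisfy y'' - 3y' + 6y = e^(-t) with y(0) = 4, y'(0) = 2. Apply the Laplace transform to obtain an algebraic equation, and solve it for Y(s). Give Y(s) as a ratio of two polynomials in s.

Y(s) = (4*s^2 - 6*s - 9)/(s^3 - 2*s^2 + 3*s + 6)

Take the Laplace transform of both sides.
With L{y''} = s^2 Y - s·y(0) - y'(0) and L{y'} = sY - y(0), with y(0) = 4, y'(0) = 2: the LHS transforms to (s^2 - 3*s + 6)Y - (4*s - 10).
The right side is L{e^(-t)} = 1/(s + 1).
So (s^2 - 3*s + 6)Y = 1/(s + 1) + (4*s - 10).
Isolate Y and clear denominators.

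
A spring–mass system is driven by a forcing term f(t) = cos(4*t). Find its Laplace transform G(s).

G(s) = s/(s^2 + 16)

L{cos(4t)} = s/(s^2 + 16).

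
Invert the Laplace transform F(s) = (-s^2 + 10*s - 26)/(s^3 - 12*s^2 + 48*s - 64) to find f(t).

Factor the denominator: s^3 - 12*s^2 + 48*s - 64 = (s - 4)^3.
Partial fraction decomposition gives [-1/(s - 4)] + [2/(s - 4)^2] + [-2/(s - 4)^3].
Invert each term: -1/(s - 4) ↔ -e^(4t); 2/(s - 4)^2 ↔ 2t·e^(4t); -2/(s - 4)^3 ↔ (-1)t^2·e^(4t).

f(t) = -t^2*exp(4*t) + 2*t*exp(4*t) - exp(4*t)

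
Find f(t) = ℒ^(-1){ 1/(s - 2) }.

f(t) = exp(2*t)

Since L{e^(2t)} = 1/(s - 2), the inverse is e^(2*t).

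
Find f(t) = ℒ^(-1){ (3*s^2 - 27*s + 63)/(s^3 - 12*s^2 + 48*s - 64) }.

f(t) = 3*t^2*exp(4*t)/2 - 3*t*exp(4*t) + 3*exp(4*t)

Factor the denominator: s^3 - 12*s^2 + 48*s - 64 = (s - 4)^3.
Partial fraction decomposition gives [3/(s - 4)] + [-3/(s - 4)^2] + [3/(s - 4)^3].
Invert each term: 3/(s - 4) ↔ 3e^(4t); -3/(s - 4)^2 ↔ -3t·e^(4t); 3/(s - 4)^3 ↔ (3/2)t^2·e^(4t).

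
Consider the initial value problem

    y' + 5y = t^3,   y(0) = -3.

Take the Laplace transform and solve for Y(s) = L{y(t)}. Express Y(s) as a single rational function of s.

Y(s) = (-3*s^4 + 6)/(s^5 + 5*s^4)

Laplace-transform each side.
Using L{y'} = sY - y(0) = sY - (-3), the left side becomes (s + 5)Y - (-3).
The right side is L{t^3} = 6/s^4.
So (s + 5)Y = 6/s^4 + (-3).
Divide through and combine into a single rational function.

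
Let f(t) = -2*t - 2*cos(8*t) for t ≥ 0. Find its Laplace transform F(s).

F(s) = -2*s/(s^2 + 64) - 2/s^2

By linearity of the Laplace transform, transform each term separately.
(-2)·[L{t} = 1!/s^2 = 1/s^2]; (-2)·[L{cos(8t)} = s/(s^2 + 64)].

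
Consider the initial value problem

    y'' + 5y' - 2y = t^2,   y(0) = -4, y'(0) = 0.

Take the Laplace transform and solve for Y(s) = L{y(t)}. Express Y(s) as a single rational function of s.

Y(s) = (-4*s^4 - 20*s^3 + 2)/(s^5 + 5*s^4 - 2*s^3)

Apply the Laplace transform to the equation.
With L{y''} = s^2 Y - s·y(0) - y'(0) and L{y'} = sY - y(0), with y(0) = -4, y'(0) = 0: the LHS transforms to (s^2 + 5*s - 2)Y - (-4*s - 20).
The right side is L{t^2} = 2/s^3.
So (s^2 + 5*s - 2)Y = 2/s^3 + (-4*s - 20).
Solve for Y(s) and write it as one ratio of polynomials.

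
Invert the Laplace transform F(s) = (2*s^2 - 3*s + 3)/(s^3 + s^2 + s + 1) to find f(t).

f(t) = -sin(t) - 2*cos(t) + 4*exp(-t)

Factor the denominator: s^3 + s^2 + s + 1 = (s + 1)*(s^2 + 1).
Partial fraction decomposition gives [4/(s + 1)] + [-2*s/(s^2 + 1)] + [-1/(s^2 + 1)].
Invert each term: 4/(s + 1) ↔ 4e^(-t); -2·s/(s^2 + 1) ↔ -2cos(t); -1·1/(s^2 + 1) ↔ -sin(t).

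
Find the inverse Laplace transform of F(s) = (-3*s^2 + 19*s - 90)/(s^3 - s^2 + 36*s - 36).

-2*exp(t) + 3*sin(6*t) - cos(6*t)

Factor the denominator: s^3 - s^2 + 36*s - 36 = (s - 1)*(s^2 + 36).
Partial fraction decomposition gives [-2/(s - 1)] + [-s/(s^2 + 36)] + [18/(s^2 + 36)].
Invert each term: -2/(s - 1) ↔ -2e^(t); -1·s/(s^2 + 36) ↔ -cos(6t); 3·6/(s^2 + 36) ↔ 3sin(6t).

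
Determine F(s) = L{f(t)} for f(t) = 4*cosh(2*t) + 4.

F(s) = 4*s/(s^2 - 4) + 4/s

By linearity of the Laplace transform, transform each term separately.
L{4} = 4/s; (4)·[L{cosh(2t)} = s/(s^2 - 4)].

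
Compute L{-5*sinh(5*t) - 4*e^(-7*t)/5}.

-25/(s^2 - 25) - 4/(5*(s + 7))

Apply the Laplace transform termwise.
(-5)·[L{sinh(5t)} = 5/(s^2 - 25)]; (-4/5)·[L{e^(-7t)} = 1/(s + 7)].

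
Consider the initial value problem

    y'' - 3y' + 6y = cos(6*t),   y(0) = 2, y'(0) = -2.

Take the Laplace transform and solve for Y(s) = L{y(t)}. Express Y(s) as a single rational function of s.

Y(s) = (2*s^3 - 8*s^2 + 73*s - 288)/(s^4 - 3*s^3 + 42*s^2 - 108*s + 216)

Transform both sides with L{·}.
With L{y''} = s^2 Y - s·y(0) - y'(0) and L{y'} = sY - y(0), with y(0) = 2, y'(0) = -2: the LHS transforms to (s^2 - 3*s + 6)Y - (2*s - 8).
The right side is L{cos(6*t)} = s/(s^2 + 36).
So (s^2 - 3*s + 6)Y = s/(s^2 + 36) + (2*s - 8).
Divide through and combine into a single rational function.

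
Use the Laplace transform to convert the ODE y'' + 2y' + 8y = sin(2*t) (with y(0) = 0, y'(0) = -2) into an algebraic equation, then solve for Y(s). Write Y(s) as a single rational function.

Transform both sides with L{·}.
With L{y''} = s^2 Y - s·y(0) - y'(0) and L{y'} = sY - y(0), with y(0) = 0, y'(0) = -2: the LHS transforms to (s^2 + 2*s + 8)Y - (-2).
The right side is L{sin(2*t)} = 2/(s^2 + 4).
So (s^2 + 2*s + 8)Y = 2/(s^2 + 4) + (-2).
Divide through and combine into a single rational function.

Y(s) = (-2*s^2 - 6)/(s^4 + 2*s^3 + 12*s^2 + 8*s + 32)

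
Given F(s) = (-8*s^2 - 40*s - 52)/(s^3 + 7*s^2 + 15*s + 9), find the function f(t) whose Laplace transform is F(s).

f(t) = 2*t*exp(-3*t) - 5*exp(-t) - 3*exp(-3*t)

Factor the denominator: s^3 + 7*s^2 + 15*s + 9 = (s + 1)*(s + 3)^2.
Partial fraction decomposition gives [-3/(s + 3)] + [2/(s + 3)^2] + [-5/(s + 1)].
Invert each term: -3/(s + 3) ↔ -3e^(-3t); 2/(s + 3)^2 ↔ 2t·e^(-3t); -5/(s + 1) ↔ -5e^(-t).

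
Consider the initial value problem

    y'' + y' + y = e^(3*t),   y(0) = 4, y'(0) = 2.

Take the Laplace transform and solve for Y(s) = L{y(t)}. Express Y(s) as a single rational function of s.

Transform both sides with L{·}.
Using L{y''} = s^2 Y - s·y(0) - y'(0) and L{y'} = sY - y(0), with y(0) = 4, y'(0) = 2, the left side becomes (s^2 + s + 1)Y - (4*s + 6).
The right side is L{e^(3*t)} = 1/(s - 3).
So (s^2 + s + 1)Y = 1/(s - 3) + (4*s + 6).
Solve for Y(s) and write it as one ratio of polynomials.

Y(s) = (4*s^2 - 6*s - 17)/(s^3 - 2*s^2 - 2*s - 3)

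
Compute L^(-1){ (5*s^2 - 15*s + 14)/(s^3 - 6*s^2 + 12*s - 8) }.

2*t^2*exp(2*t) + 5*t*exp(2*t) + 5*exp(2*t)

Factor the denominator: s^3 - 6*s^2 + 12*s - 8 = (s - 2)^3.
Partial fraction decomposition gives [5/(s - 2)] + [5/(s - 2)^2] + [4/(s - 2)^3].
Invert each term: 5/(s - 2) ↔ 5e^(2t); 5/(s - 2)^2 ↔ 5t·e^(2t); 4/(s - 2)^3 ↔ (2)t^2·e^(2t).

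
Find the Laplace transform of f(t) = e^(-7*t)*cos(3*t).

(s + 7)/((s + 7)^2 + 9)

L{cos(3t)} = s/(s^2 + 9).
By the first shifting theorem, multiplying by e^(-7t) replaces s with s + 7.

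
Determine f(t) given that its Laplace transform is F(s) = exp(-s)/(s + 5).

f(t) = Heaviside(t - 1)*(exp(-5*t + 5))

The factor e^(-s) signals a time shift by c = 1 (second shifting theorem).
L{e^(-5t)} = 1/(s + 5), so L^-1{1/(s + 5)} = exp(-5*t).
Hence the inverse is u(t - 1) times that function evaluated at t - 1.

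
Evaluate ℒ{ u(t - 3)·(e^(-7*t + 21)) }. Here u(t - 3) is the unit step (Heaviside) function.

exp(-3*s)/(s + 7)

By the second shifting theorem, L{u(t - c)·g(t - c)} = e^(-cs)·G(s) with c = 3 and G(s) = L{g(t)}.
L{e^(-7t)} = 1/(s + 7).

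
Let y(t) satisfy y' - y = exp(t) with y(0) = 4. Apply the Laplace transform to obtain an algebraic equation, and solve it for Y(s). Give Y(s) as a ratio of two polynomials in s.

Take the Laplace transform of both sides.
With L{y'} = sY - y(0) = sY - 4: the LHS transforms to (s - 1)Y - (4).
The right side is L{exp(t)} = 1/(s - 1).
So (s - 1)Y = 1/(s - 1) + (4).
Isolate Y and clear denominators.

Y(s) = (4*s - 3)/(s^2 - 2*s + 1)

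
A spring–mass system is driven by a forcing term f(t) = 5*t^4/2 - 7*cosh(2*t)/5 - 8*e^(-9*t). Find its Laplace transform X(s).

X(s) = -7*s/(5*(s^2 - 4)) - 8/(s + 9) + 60/s^5

By linearity of the Laplace transform, transform each term separately.
(5/2)·[L{t^4} = 4!/s^5 = 24/s^5]; (-8)·[L{e^(-9t)} = 1/(s + 9)]; (-7/5)·[L{cosh(2t)} = s/(s^2 - 4)].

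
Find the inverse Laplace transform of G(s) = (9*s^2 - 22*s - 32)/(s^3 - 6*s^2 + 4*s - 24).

Factor the denominator: s^3 - 6*s^2 + 4*s - 24 = (s - 6)*(s^2 + 4).
Partial fraction decomposition gives [4/(s - 6)] + [5*s/(s^2 + 4)] + [8/(s^2 + 4)].
Invert each term: 4/(s - 6) ↔ 4e^(6t); 5·s/(s^2 + 4) ↔ 5cos(2t); 4·2/(s^2 + 4) ↔ 4sin(2t).

4*exp(6*t) + 4*sin(2*t) + 5*cos(2*t)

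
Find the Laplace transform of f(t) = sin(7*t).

L{sin(7t)} = 7/(s^2 + 49).

7/(s^2 + 49)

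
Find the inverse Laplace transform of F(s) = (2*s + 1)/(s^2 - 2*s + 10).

exp(t)*sin(3*t) + 2*exp(t)*cos(3*t)

Complete the square in the denominator: s^2 - 2*s + 10 = (s - 1)^2 + 3^2.
Split the numerator to match: 2*s + 1 = 2·(s - 1) + 1·3.
Invert each term: 2·(s - 1)/((s - 1)^2 + 9) ↔ 2e^(t)cos(3t); 1·3/((s - 1)^2 + 9) ↔ e^(t)sin(3t).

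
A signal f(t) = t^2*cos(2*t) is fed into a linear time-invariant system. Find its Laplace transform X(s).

L{cos(2t)} = s/(s^2 + 4).
Then apply L{t^2·g(t)} = (-1)^2 d^2/ds^2[G(s)] with G(s) = s/(s^2 + 4):
differentiating 2 times and applying the sign gives 2*s*(s^2 - 12)/(s^2 + 4)^3.

X(s) = 2*s*(s^2 - 12)/(s^2 + 4)^3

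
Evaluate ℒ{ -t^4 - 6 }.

Apply the Laplace transform termwise.
L{-6} = -6/s; (-1)·[L{t^4} = 4!/s^5 = 24/s^5].

-6/s - 24/s^5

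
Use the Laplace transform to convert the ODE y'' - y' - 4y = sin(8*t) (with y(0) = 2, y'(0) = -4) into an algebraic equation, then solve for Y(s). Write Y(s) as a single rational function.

Y(s) = (2*s^3 - 6*s^2 + 128*s - 376)/(s^4 - s^3 + 60*s^2 - 64*s - 256)

Transform both sides with L{·}.
Using L{y''} = s^2 Y - s·y(0) - y'(0) and L{y'} = sY - y(0), with y(0) = 2, y'(0) = -4, the left side becomes (s^2 - s - 4)Y - (2*s - 6).
The right side is L{sin(8*t)} = 8/(s^2 + 64).
So (s^2 - s - 4)Y = 8/(s^2 + 64) + (2*s - 6).
Isolate Y and clear denominators.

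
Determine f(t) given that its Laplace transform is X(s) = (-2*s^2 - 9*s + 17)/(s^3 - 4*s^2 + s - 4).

f(t) = -3*exp(4*t) - 5*sin(t) + cos(t)

Factor the denominator: s^3 - 4*s^2 + s - 4 = (s - 4)*(s^2 + 1).
Partial fraction decomposition gives [-3/(s - 4)] + [s/(s^2 + 1)] + [-5/(s^2 + 1)].
Invert each term: -3/(s - 4) ↔ -3e^(4t); 1·s/(s^2 + 1) ↔ cos(t); -5·1/(s^2 + 1) ↔ -5sin(t).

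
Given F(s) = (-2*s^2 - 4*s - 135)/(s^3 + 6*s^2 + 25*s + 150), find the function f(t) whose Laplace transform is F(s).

Factor the denominator: s^3 + 6*s^2 + 25*s + 150 = (s + 6)*(s^2 + 25).
Partial fraction decomposition gives [-3/(s + 6)] + [s/(s^2 + 25)] + [-10/(s^2 + 25)].
Invert each term: -3/(s + 6) ↔ -3e^(-6t); 1·s/(s^2 + 25) ↔ cos(5t); -2·5/(s^2 + 25) ↔ -2sin(5t).

f(t) = -2*sin(5*t) + cos(5*t) - 3*exp(-6*t)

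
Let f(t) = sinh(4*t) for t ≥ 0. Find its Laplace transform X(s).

L{sinh(4t)} = 4/(s^2 - 16).

X(s) = 4/(s^2 - 16)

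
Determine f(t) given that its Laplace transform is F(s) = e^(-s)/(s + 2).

The factor e^(-s) signals a time shift by c = 1 (second shifting theorem).
L{e^(-2t)} = 1/(s + 2), so L^-1{1/(s + 2)} = e^(-2*t).
Hence the inverse is u(t - 1) times that function evaluated at t - 1.

f(t) = Heaviside(t - 1)*(exp(-2*t + 2))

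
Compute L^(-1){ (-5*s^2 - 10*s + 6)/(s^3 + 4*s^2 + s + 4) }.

2*sin(t) - 3*cos(t) - 2*exp(-4*t)

Factor the denominator: s^3 + 4*s^2 + s + 4 = (s + 4)*(s^2 + 1).
Partial fraction decomposition gives [-2/(s + 4)] + [-3*s/(s^2 + 1)] + [2/(s^2 + 1)].
Invert each term: -2/(s + 4) ↔ -2e^(-4t); -3·s/(s^2 + 1) ↔ -3cos(t); 2·1/(s^2 + 1) ↔ 2sin(t).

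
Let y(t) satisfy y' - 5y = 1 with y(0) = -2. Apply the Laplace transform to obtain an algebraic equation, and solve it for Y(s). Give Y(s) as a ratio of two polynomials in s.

Y(s) = (-2*s + 1)/(s^2 - 5*s)

Apply the Laplace transform to the equation.
The derivative rules (L{y'} = sY - y(0) = sY - (-2)) turn the left side into (s - 5)Y - (-2).
The right side is L{1} = 1/s.
So (s - 5)Y = 1/s + (-2).
Solve for Y(s) and write it as one ratio of polynomials.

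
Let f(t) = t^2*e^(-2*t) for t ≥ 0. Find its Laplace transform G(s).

G(s) = 2/(s + 2)^3

L{e^(-2t)} = 1/(s + 2).
Then apply L{t^2·g(t)} = (-1)^2 d^2/ds^2[H(s)] with H(s) = 1/(s + 2):
differentiating 2 times and applying the sign gives 2/(s + 2)^3.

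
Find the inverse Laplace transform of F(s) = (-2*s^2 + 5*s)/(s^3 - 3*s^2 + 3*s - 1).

3*t^2*exp(t)/2 + t*exp(t) - 2*exp(t)

Factor the denominator: s^3 - 3*s^2 + 3*s - 1 = (s - 1)^3.
Partial fraction decomposition gives [-2/(s - 1)] + [(s - 1)^(-2)] + [3/(s - 1)^3].
Invert each term: -2/(s - 1) ↔ -2e^(t); 1/(s - 1)^2 ↔ t·e^(t); 3/(s - 1)^3 ↔ (3/2)t^2·e^(t).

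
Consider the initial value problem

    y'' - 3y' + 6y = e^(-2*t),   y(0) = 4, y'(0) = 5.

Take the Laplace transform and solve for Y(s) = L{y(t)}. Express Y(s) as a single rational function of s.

Take the Laplace transform of both sides.
The derivative rules (L{y''} = s^2 Y - s·y(0) - y'(0) and L{y'} = sY - y(0), with y(0) = 4, y'(0) = 5) turn the left side into (s^2 - 3*s + 6)Y - (4*s - 7).
The right side is L{e^(-2*t)} = 1/(s + 2).
So (s^2 - 3*s + 6)Y = 1/(s + 2) + (4*s - 7).
Divide through and combine into a single rational function.

Y(s) = (4*s^2 + s - 13)/(s^3 - s^2 + 12)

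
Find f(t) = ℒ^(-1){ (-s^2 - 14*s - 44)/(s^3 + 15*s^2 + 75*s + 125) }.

Factor the denominator: s^3 + 15*s^2 + 75*s + 125 = (s + 5)^3.
Partial fraction decomposition gives [-1/(s + 5)] + [-4/(s + 5)^2] + [(s + 5)^(-3)].
Invert each term: -1/(s + 5) ↔ -e^(-5t); -4/(s + 5)^2 ↔ -4t·e^(-5t); 1/(s + 5)^3 ↔ (1/2)t^2·e^(-5t).

f(t) = t^2*exp(-5*t)/2 - 4*t*exp(-5*t) - exp(-5*t)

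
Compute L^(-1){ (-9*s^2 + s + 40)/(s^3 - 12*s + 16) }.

Factor the denominator: s^3 - 12*s + 16 = (s - 2)^2*(s + 4).
Partial fraction decomposition gives [-6/(s - 2)] + [(s - 2)^(-2)] + [-3/(s + 4)].
Invert each term: -6/(s - 2) ↔ -6e^(2t); 1/(s - 2)^2 ↔ t·e^(2t); -3/(s + 4) ↔ -3e^(-4t).

t*exp(2*t) - 6*exp(2*t) - 3*exp(-4*t)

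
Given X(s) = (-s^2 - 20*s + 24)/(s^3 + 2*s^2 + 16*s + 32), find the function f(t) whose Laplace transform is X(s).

Factor the denominator: s^3 + 2*s^2 + 16*s + 32 = (s + 2)*(s^2 + 16).
Partial fraction decomposition gives [3/(s + 2)] + [-4*s/(s^2 + 16)] + [-12/(s^2 + 16)].
Invert each term: 3/(s + 2) ↔ 3e^(-2t); -4·s/(s^2 + 16) ↔ -4cos(4t); -3·4/(s^2 + 16) ↔ -3sin(4t).

f(t) = -3*sin(4*t) - 4*cos(4*t) + 3*exp(-2*t)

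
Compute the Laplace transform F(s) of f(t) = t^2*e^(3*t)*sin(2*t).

F(s) = 4*(3*s^2 - 18*s + 23)/(s^2 - 6*s + 13)^3

L{sin(2t)} = 2/(s^2 + 4).
Multiplying by e^(3t) shifts s → s - 3, so L{e^(3*t)*sin(2*t)} = 2/((s - 3)^2 + 4).
Then apply L{t^2·g(t)} = (-1)^2 d^2/ds^2[G(s)] with G(s) = 2/((s - 3)^2 + 4):
differentiating 2 times and applying the sign gives 4*(3*s^2 - 18*s + 23)/(s^2 - 6*s + 13)^3.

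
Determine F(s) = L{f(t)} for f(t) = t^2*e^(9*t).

L{e^(9t)} = 1/(s - 9).
Then apply L{t^2·g(t)} = (-1)^2 d^2/ds^2[G(s)] with G(s) = 1/(s - 9):
differentiating 2 times and applying the sign gives 2/(s - 9)^3.

F(s) = 2/(s - 9)^3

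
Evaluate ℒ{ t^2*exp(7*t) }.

L{e^(7t)} = 1/(s - 7).
Then apply L{t^2·g(t)} = (-1)^2 d^2/ds^2[G(s)] with G(s) = 1/(s - 7):
differentiating 2 times and applying the sign gives 2/(s - 7)^3.

2/(s - 7)^3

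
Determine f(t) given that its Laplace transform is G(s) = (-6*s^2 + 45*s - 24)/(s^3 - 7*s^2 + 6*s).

f(t) = exp(6*t) - 3*exp(t) - 4

Factor the denominator: s^3 - 7*s^2 + 6*s = s*(s - 6)*(s - 1).
Partial fraction decomposition gives [1/(s - 6)] + [-4/s] + [-3/(s - 1)].
Invert each term: 1/(s - 6) ↔ e^(6t); -4/(s - 0) ↔ -4e^(0t); -3/(s - 1) ↔ -3e^(t).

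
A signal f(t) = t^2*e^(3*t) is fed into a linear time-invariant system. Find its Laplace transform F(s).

L{e^(3t)} = 1/(s - 3).
Then apply L{t^2·g(t)} = (-1)^2 d^2/ds^2[G(s)] with G(s) = 1/(s - 3):
differentiating 2 times and applying the sign gives 2/(s - 3)^3.

F(s) = 2/(s - 3)^3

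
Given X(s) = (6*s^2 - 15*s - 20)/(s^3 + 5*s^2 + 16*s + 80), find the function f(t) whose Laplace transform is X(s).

f(t) = -5*sin(4*t) + cos(4*t) + 5*exp(-5*t)

Factor the denominator: s^3 + 5*s^2 + 16*s + 80 = (s + 5)*(s^2 + 16).
Partial fraction decomposition gives [5/(s + 5)] + [s/(s^2 + 16)] + [-20/(s^2 + 16)].
Invert each term: 5/(s + 5) ↔ 5e^(-5t); 1·s/(s^2 + 16) ↔ cos(4t); -5·4/(s^2 + 16) ↔ -5sin(4t).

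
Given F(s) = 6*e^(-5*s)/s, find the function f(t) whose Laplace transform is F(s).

f(t) = Heaviside(t - 5)*(6)

The factor e^(-5s) signals a time shift by c = 5 (second shifting theorem).
L{6} = 6/s, so L^-1{6/s} = 6.
Hence the inverse is u(t - 5) times that function evaluated at t - 5.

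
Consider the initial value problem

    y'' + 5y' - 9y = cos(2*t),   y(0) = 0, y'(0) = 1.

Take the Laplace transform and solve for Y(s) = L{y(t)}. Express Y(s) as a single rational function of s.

Transform both sides with L{·}.
The derivative rules (L{y''} = s^2 Y - s·y(0) - y'(0) and L{y'} = sY - y(0), with y(0) = 0, y'(0) = 1) turn the left side into (s^2 + 5*s - 9)Y - (1).
The right side is L{cos(2*t)} = s/(s^2 + 4).
So (s^2 + 5*s - 9)Y = s/(s^2 + 4) + (1).
Isolate Y and clear denominators.

Y(s) = (s^2 + s + 4)/(s^4 + 5*s^3 - 5*s^2 + 20*s - 36)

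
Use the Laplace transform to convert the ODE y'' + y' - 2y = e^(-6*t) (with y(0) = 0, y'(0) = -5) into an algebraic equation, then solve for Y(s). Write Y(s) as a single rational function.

Y(s) = (-5*s - 29)/(s^3 + 7*s^2 + 4*s - 12)

Laplace-transform each side.
The derivative rules (L{y''} = s^2 Y - s·y(0) - y'(0) and L{y'} = sY - y(0), with y(0) = 0, y'(0) = -5) turn the left side into (s^2 + s - 2)Y - (-5).
The right side is L{e^(-6*t)} = 1/(s + 6).
So (s^2 + s - 2)Y = 1/(s + 6) + (-5).
Solve for Y(s) and write it as one ratio of polynomials.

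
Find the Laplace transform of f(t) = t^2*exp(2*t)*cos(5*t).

L{cos(5t)} = s/(s^2 + 25).
Multiplying by e^(2t) shifts s → s - 2, so L{exp(2*t)*cos(5*t)} = (s - 2)/((s - 2)^2 + 25).
Then apply L{t^2·g(t)} = (-1)^2 d^2/ds^2[G(s)] with G(s) = (s - 2)/((s - 2)^2 + 25):
differentiating 2 times and applying the sign gives 2*(s - 2)*(s^2 - 4*s - 71)/(s^2 - 4*s + 29)^3.

2*(s - 2)*(s^2 - 4*s - 71)/(s^2 - 4*s + 29)^3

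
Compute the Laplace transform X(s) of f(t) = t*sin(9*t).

X(s) = 18*s/(s^2 + 81)^2

L{sin(9t)} = 9/(s^2 + 81).
Then apply L{t·g(t)} = -d/ds[G(s)] with G(s) = 9/(s^2 + 81):
differentiating 1 time and applying the sign gives 18*s/(s^2 + 81)^2.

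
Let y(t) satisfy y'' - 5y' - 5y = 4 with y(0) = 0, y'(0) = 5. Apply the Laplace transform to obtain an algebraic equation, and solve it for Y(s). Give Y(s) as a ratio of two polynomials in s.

Transform both sides with L{·}.
Using L{y''} = s^2 Y - s·y(0) - y'(0) and L{y'} = sY - y(0), with y(0) = 0, y'(0) = 5, the left side becomes (s^2 - 5*s - 5)Y - (5).
The right side is L{4} = 4/s.
So (s^2 - 5*s - 5)Y = 4/s + (5).
Solve for Y(s) and write it as one ratio of polynomials.

Y(s) = (5*s + 4)/(s^3 - 5*s^2 - 5*s)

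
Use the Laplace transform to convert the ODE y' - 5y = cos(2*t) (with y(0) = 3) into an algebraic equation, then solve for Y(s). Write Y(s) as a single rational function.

Y(s) = (3*s^2 + s + 12)/(s^3 - 5*s^2 + 4*s - 20)

Take the Laplace transform of both sides.
With L{y'} = sY - y(0) = sY - 3: the LHS transforms to (s - 5)Y - (3).
The right side is L{cos(2*t)} = s/(s^2 + 4).
So (s - 5)Y = s/(s^2 + 4) + (3).
Divide through and combine into a single rational function.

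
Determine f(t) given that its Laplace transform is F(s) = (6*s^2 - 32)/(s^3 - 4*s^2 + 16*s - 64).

f(t) = 2*exp(4*t) + 4*sin(4*t) + 4*cos(4*t)

Factor the denominator: s^3 - 4*s^2 + 16*s - 64 = (s - 4)*(s^2 + 16).
Partial fraction decomposition gives [2/(s - 4)] + [4*s/(s^2 + 16)] + [16/(s^2 + 16)].
Invert each term: 2/(s - 4) ↔ 2e^(4t); 4·s/(s^2 + 16) ↔ 4cos(4t); 4·4/(s^2 + 16) ↔ 4sin(4t).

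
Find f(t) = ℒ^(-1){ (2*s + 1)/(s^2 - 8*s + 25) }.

f(t) = 3*exp(4*t)*sin(3*t) + 2*exp(4*t)*cos(3*t)

Complete the square in the denominator: s^2 - 8*s + 25 = (s - 4)^2 + 3^2.
Split the numerator to match: 2*s + 1 = 2·(s - 4) + 3·3.
Invert each term: 2·(s - 4)/((s - 4)^2 + 9) ↔ 2e^(4t)cos(3t); 3·3/((s - 4)^2 + 9) ↔ 3e^(4t)sin(3t).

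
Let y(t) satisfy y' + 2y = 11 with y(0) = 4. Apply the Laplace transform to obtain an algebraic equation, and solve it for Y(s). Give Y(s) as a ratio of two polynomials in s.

Y(s) = (4*s + 11)/(s^2 + 2*s)

Laplace-transform each side.
Using L{y'} = sY - y(0) = sY - 4, the left side becomes (s + 2)Y - (4).
The right side is L{11} = 11/s.
So (s + 2)Y = 11/s + (4).
Divide through and combine into a single rational function.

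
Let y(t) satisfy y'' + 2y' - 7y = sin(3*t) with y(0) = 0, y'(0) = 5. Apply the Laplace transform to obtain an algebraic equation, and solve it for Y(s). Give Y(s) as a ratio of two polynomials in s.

Take the Laplace transform of both sides.
The derivative rules (L{y''} = s^2 Y - s·y(0) - y'(0) and L{y'} = sY - y(0), with y(0) = 0, y'(0) = 5) turn the left side into (s^2 + 2*s - 7)Y - (5).
The right side is L{sin(3*t)} = 3/(s^2 + 9).
So (s^2 + 2*s - 7)Y = 3/(s^2 + 9) + (5).
Divide through and combine into a single rational function.

Y(s) = (5*s^2 + 48)/(s^4 + 2*s^3 + 2*s^2 + 18*s - 63)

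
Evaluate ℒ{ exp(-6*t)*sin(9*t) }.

9/((s + 6)^2 + 81)

L{sin(9t)} = 9/(s^2 + 81).
By the first shifting theorem, multiplying by e^(-6t) replaces s with s + 6.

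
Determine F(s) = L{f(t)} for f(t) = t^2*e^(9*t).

L{e^(9t)} = 1/(s - 9).
Then apply L{t^2·g(t)} = (-1)^2 d^2/ds^2[G(s)] with G(s) = 1/(s - 9):
differentiating 2 times and applying the sign gives 2/(s - 9)^3.

F(s) = 2/(s - 9)^3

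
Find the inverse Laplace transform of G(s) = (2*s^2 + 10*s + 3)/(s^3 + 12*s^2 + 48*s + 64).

Factor the denominator: s^3 + 12*s^2 + 48*s + 64 = (s + 4)^3.
Partial fraction decomposition gives [2/(s + 4)] + [-6/(s + 4)^2] + [-5/(s + 4)^3].
Invert each term: 2/(s + 4) ↔ 2e^(-4t); -6/(s + 4)^2 ↔ -6t·e^(-4t); -5/(s + 4)^3 ↔ (-5/2)t^2·e^(-4t).

-5*t^2*exp(-4*t)/2 - 6*t*exp(-4*t) + 2*exp(-4*t)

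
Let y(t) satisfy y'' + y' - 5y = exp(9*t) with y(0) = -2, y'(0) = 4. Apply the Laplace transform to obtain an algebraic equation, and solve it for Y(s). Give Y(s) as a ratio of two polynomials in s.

Transform both sides with L{·}.
With L{y''} = s^2 Y - s·y(0) - y'(0) and L{y'} = sY - y(0), with y(0) = -2, y'(0) = 4: the LHS transforms to (s^2 + s - 5)Y - (-2*s + 2).
The right side is L{exp(9*t)} = 1/(s - 9).
So (s^2 + s - 5)Y = 1/(s - 9) + (-2*s + 2).
Isolate Y and clear denominators.

Y(s) = (-2*s^2 + 20*s - 17)/(s^3 - 8*s^2 - 14*s + 45)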